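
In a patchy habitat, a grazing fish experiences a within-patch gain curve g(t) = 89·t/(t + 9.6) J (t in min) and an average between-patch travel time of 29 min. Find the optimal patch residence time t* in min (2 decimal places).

Optimal t* satisfies g'(t*) = g(t*)/(T + t*).
g'(t) = 89·9.6/(t + 9.6)². Setting 89·9.6/(t+9.6)² = 89t/[(t+9.6)(29+t)] gives 9.6(29+t) = t(t+9.6), so t² = 9.6×29 = 278.4.
t* = √278.4 = 16.69 min.

16.69 min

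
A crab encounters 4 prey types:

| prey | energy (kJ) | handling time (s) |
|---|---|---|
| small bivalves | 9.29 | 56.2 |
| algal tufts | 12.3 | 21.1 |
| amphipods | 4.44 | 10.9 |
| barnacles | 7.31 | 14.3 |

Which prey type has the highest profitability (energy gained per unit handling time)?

algal tufts

Profitability E/h (kJ/s): small bivalves = 9.29/56.2 = 0.165, algal tufts = 12.3/21.1 = 0.583, amphipods = 4.44/10.9 = 0.407, barnacles = 7.31/14.3 = 0.511.
Ranked: algal tufts > barnacles > amphipods > small bivalves.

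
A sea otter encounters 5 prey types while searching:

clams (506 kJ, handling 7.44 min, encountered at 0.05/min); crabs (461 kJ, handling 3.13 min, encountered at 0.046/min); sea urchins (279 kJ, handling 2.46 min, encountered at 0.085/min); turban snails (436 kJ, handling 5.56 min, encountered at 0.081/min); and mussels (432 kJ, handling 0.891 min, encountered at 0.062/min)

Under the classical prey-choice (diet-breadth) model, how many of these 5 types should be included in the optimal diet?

5

E/h in descending order: mussels 485, crabs 147, sea urchins 113, turban snails 78.4, clams 68 kJ/min. The optimal diet is the largest prefix of this list for which every included type satisfies E_i/h_i > R on the types above it.
Rate on top 1: 25.38. crabs: 147 > 25.38 → include.
Rate on top 2: 40.02. sea urchins: 113 > 40.02 → include.
Rate on top 3: 50.92. turban snails: 78.4 > 50.92 → include.
Rate on top 4: 57.58. clams: 68 > 57.58 → include.
Optimal diet: mussels, crabs, sea urchins, turban snails, clams — 5 of 5 types.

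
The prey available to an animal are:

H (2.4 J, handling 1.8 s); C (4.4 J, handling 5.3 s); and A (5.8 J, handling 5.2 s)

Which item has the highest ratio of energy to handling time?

H

In descending order of E/h:
H: 2.4/1.8 = 1.33 J/s
A: 5.8/5.2 = 1.12 J/s
C: 4.4/5.3 = 0.83 J/s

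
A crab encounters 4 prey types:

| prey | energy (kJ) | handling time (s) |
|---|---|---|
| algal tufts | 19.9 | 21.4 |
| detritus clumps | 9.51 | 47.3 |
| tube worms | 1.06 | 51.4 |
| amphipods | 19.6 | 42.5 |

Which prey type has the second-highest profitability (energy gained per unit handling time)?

amphipods

In descending order of E/h:
algal tufts: 19.9/21.4 = 0.93 kJ/s
amphipods: 19.6/42.5 = 0.461 kJ/s
detritus clumps: 9.51/47.3 = 0.201 kJ/s
tube worms: 1.06/51.4 = 0.0206 kJ/s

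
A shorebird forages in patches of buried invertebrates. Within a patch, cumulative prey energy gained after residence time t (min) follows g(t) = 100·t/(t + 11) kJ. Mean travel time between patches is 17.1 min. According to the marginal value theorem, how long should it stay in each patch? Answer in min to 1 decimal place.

13.7 min

By the marginal value theorem, leave when the instantaneous gain rate g'(t) equals the habitat-wide average g(t)/(T + t).
g'(t) = 100·11/(t + 11)². Setting 100·11/(t+11)² = 100t/[(t+11)(17.1+t)] gives 11(17.1+t) = t(t+11), so t² = 11×17.1 = 188.1.
t* = √188.1 = 13.71 min.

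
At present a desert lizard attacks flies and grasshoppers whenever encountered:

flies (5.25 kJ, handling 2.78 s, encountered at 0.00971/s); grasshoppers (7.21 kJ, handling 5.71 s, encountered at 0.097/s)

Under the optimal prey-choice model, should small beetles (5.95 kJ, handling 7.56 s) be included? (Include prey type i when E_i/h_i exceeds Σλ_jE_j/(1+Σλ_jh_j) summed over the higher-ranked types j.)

Yes

Intake rate on the current diet: R = (0.00971×5.25 + 0.097×7.21) / (1 + 0.00971×2.78 + 0.097×5.71) = 0.7503/1.581 = 0.4746 kJ/s.
Profitability of small beetles: 5.95/7.56 = 0.787 kJ/s.
0.787 > 0.4746, so adding small beetles raises the average — include it.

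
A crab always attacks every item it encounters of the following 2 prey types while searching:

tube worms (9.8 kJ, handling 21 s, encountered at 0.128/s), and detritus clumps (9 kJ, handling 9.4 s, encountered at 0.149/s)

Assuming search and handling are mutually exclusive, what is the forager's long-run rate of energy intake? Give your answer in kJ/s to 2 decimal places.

0.51 kJ/s

R = (0.128×9.8 + 0.149×9) / (1 + 0.128×21 + 0.149×9.4) = 2.595/5.089 = 0.51 kJ/s.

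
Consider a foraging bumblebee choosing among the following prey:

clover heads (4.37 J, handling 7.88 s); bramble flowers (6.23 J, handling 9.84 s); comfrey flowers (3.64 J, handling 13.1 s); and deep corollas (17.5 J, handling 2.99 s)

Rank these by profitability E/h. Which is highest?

deep corollas

Profitability E/h (J/s): clover heads = 4.37/7.88 = 0.555, bramble flowers = 6.23/9.84 = 0.633, comfrey flowers = 3.64/13.1 = 0.278, deep corollas = 17.5/2.99 = 5.85.
Ranked: deep corollas > bramble flowers > clover heads > comfrey flowers.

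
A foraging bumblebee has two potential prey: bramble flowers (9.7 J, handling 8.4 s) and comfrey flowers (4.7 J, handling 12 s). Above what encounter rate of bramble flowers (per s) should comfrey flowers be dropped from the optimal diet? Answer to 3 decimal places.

At the threshold, the rate on bramble flowers alone equals the profitability of comfrey flowers: λ·9.7/(1 + λ·8.4) = 4.7/12 = 0.3917.
Rearranging, λ(9.7 − 0.3917×8.4) = 0.3917, so λ = 0.3917/6.41 = 0.0611 per s.

0.061 per s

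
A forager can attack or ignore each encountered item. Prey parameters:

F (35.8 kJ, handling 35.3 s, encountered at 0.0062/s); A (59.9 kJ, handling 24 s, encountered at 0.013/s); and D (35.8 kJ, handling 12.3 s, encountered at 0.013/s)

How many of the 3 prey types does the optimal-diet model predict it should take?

Profitabilities (E/h, kJ/s): D 2.91, A 2.5, F 1.01. Add prey in this order while the next type's profitability exceeds the intake rate on those already taken.
Rate on top 1: 0.4012. A: 2.5 > 0.4012 → include.
Rate on top 2: 0.8452. F: 1.01 > 0.8452 → include.
Optimal diet: D, A, F — 3 of 3 types.

3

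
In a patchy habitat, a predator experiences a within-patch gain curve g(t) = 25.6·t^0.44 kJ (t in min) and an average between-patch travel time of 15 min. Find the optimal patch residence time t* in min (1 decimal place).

11.8 min

Optimal t* satisfies g'(t*) = g(t*)/(T + t*).
g'(t) = 0.44·25.6·t^-0.56. Setting 0.44·25.6·t^-0.56 = 25.6·t^0.44/(15+t) gives 0.44(15+t) = t, so 0.56·t = 0.44×15.
t* = 0.44×15/0.56 = 11.79 min.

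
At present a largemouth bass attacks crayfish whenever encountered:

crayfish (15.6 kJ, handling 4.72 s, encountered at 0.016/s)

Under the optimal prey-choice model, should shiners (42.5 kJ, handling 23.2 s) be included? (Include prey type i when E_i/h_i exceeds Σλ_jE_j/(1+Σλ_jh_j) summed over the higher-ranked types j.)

Yes

On crayfish alone, R = ΣλE/(1+Σλh) = 0.2496/1.076 = 0.2321 kJ/s.
shiners: E/h = 42.5/23.2 = 1.832 kJ/s.
1.832 > 0.2321, so adding shiners raises the average — include it.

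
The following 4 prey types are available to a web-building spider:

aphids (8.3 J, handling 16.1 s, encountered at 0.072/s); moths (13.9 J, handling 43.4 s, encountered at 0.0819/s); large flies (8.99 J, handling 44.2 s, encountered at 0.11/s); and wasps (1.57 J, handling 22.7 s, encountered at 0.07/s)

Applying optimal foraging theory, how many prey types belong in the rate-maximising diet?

2

Profitabilities (E/h, J/s): aphids 0.516, moths 0.32, large flies 0.203, wasps 0.0692. Add prey in this order while the next type's profitability exceeds the intake rate on those already taken.
Rate on top 1: 0.2768. moths: 0.32 > 0.2768 → include.
Rate on top 2: 0.3038. large flies: 0.203 < 0.3038 → exclude; stop.
Optimal diet: aphids, moths — 2 of 4 types.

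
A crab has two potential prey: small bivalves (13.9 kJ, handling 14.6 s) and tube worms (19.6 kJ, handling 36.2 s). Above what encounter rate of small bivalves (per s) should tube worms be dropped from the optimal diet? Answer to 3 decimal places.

0.090 per s

At the threshold, the rate on small bivalves alone equals the profitability of tube worms: λ·13.9/(1 + λ·14.6) = 19.6/36.2 = 0.5414.
Rearranging, λ(13.9 − 0.5414×14.6) = 0.5414, so λ = 0.5414/5.995 = 0.09031 per s.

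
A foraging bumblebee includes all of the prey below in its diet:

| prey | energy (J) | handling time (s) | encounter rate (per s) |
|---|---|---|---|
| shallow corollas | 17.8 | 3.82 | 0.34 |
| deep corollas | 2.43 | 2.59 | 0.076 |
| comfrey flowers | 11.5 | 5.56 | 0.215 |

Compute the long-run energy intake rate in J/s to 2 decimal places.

R = Σλ_iE_i / (1 + Σλ_ih_i)
Numerator: 0.34×17.8 + 0.076×2.43 + 0.215×11.5 = 8.709
Denominator: 1 + 0.34×3.82 + 0.076×2.59 + 0.215×5.56 = 3.691
R = 8.709/3.691 = 2.36 J/s

2.36 J/s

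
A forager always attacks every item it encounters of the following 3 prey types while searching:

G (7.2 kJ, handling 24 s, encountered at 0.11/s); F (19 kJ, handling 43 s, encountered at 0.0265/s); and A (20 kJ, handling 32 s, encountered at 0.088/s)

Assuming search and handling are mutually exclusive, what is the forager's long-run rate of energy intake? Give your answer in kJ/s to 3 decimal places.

Energy encountered per unit search time: 0.11×7.2 + 0.0265×19 + 0.088×20 = 3.055 kJ/s.
Handling time per unit search time: 0.11×24 + 0.0265×43 + 0.088×32 = 6.595.
Rate = 3.055/(1 + 6.595) = 0.4023 kJ/s.

0.402 kJ/s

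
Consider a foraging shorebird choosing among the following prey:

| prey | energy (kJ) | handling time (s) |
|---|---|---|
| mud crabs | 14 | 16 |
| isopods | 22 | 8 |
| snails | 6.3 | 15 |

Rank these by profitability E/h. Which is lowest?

In descending order of E/h:
isopods: 22/8 = 2.75 kJ/s
mud crabs: 14/16 = 0.875 kJ/s
snails: 6.3/15 = 0.42 kJ/s

snails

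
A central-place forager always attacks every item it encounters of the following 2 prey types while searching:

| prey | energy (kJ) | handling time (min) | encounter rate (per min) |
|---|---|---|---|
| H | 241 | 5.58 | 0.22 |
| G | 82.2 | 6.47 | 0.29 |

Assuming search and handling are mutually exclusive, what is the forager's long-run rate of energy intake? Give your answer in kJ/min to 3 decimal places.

18.728 kJ/min

Energy encountered per unit search time: 0.22×241 + 0.29×82.2 = 76.86 kJ/min.
Handling time per unit search time: 0.22×5.58 + 0.29×6.47 = 3.104.
Rate = 76.86/(1 + 3.104) = 18.73 kJ/min.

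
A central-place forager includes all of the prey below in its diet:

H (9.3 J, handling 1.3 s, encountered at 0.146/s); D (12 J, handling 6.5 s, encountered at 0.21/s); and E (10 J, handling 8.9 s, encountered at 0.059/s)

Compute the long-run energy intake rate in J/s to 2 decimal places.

R = Σλ_iE_i / (1 + Σλ_ih_i)
Numerator: 0.146×9.3 + 0.21×12 + 0.059×10 = 4.468
Denominator: 1 + 0.146×1.3 + 0.21×6.5 + 0.059×8.9 = 3.08
R = 4.468/3.08 = 1.451 J/s

1.45 J/s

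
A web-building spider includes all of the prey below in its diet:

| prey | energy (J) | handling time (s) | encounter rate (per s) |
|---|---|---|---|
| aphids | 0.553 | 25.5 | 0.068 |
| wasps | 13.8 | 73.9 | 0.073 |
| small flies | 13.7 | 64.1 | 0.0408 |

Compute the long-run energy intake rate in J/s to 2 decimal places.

Energy encountered per unit search time: 0.068×0.553 + 0.073×13.8 + 0.0408×13.7 = 1.604 J/s.
Handling time per unit search time: 0.068×25.5 + 0.073×73.9 + 0.0408×64.1 = 9.744.
Rate = 1.604/(1 + 9.744) = 0.1493 J/s.

0.15 J/s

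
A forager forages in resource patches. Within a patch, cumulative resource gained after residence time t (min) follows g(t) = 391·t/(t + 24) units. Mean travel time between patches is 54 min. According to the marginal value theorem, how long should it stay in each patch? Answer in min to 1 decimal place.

36.0 min

Maximise g(t)/(T+t): set derivative to zero → g'(t)(T+t) = g(t).
g'(t) = 391·24/(t + 24)². Setting 391·24/(t+24)² = 391t/[(t+24)(54+t)] gives 24(54+t) = t(t+24), so t² = 24×54 = 1296.
t* = √1296 = 36 min.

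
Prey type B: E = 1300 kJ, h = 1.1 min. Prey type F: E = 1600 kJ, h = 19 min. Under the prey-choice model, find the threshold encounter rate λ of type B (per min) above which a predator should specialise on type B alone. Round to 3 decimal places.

0.070 per min

The zero-one rule: include type F iff E₂/h₂ > λE₁/(1+λh₁). Equality gives the switch point.
λE₁h₂ = E₂ + λE₂h₁ ⇒ λ = E₂/(E₁h₂ − E₂h₁) = 1600/(2.47e+04 − 1760) = 0.06975 per min.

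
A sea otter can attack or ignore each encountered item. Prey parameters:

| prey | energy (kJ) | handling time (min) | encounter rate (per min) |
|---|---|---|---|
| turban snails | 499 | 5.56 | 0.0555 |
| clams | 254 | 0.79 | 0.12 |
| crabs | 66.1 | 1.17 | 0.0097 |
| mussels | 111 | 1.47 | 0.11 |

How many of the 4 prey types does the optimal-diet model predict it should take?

4

Profitabilities (E/h, kJ/min): clams 322, turban snails 89.7, mussels 75.5, crabs 56.5. Add prey in this order while the next type's profitability exceeds the intake rate on those already taken.
Rate on top 1: 27.84. turban snails: 89.7 > 27.84 → include.
Rate on top 2: 41.45. mussels: 75.5 > 41.45 → include.
Rate on top 3: 44.97. crabs: 56.5 > 44.97 → include.
Optimal diet: clams, turban snails, mussels, crabs — 4 of 4 types.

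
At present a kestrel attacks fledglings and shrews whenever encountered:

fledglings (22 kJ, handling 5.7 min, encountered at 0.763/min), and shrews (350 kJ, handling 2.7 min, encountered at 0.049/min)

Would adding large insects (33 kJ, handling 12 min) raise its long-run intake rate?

Intake rate on the current diet: R = (0.763×22 + 0.049×350) / (1 + 0.763×5.7 + 0.049×2.7) = 33.94/5.481 = 6.191 kJ/min.
large insects: E/h = 33/12 = 2.75 kJ/min.
2.75 < 6.191, so adding large insects would lower the average — exclude it.

No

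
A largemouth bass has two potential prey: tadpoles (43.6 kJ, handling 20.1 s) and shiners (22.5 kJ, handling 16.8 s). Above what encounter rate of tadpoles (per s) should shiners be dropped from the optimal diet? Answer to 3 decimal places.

Drop shiners once their profitability E₂/h₂ falls below the rate achievable on tadpoles alone: E₂/h₂ = λE₁/(1 + λh₁).
Solve for λ: λE₁h₂ = E₂(1 + λh₁) → λ(E₁h₂ − E₂h₁) = E₂ → λ = E₂/(E₁h₂ − E₂h₁).
λ = 22.5/(43.6×16.8 − 22.5×20.1) = 22.5/280.2 = 0.08029 per s.

0.080 per s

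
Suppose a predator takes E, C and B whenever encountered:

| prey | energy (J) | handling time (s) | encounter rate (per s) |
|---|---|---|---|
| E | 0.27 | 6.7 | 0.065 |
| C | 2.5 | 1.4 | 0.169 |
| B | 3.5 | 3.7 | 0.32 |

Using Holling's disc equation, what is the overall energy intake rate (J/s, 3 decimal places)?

Energy encountered per unit search time: 0.065×0.27 + 0.169×2.5 + 0.32×3.5 = 1.56 J/s.
Handling time per unit search time: 0.065×6.7 + 0.169×1.4 + 0.32×3.7 = 1.856.
Rate = 1.56/(1 + 1.856) = 0.5462 J/s.

0.546 J/s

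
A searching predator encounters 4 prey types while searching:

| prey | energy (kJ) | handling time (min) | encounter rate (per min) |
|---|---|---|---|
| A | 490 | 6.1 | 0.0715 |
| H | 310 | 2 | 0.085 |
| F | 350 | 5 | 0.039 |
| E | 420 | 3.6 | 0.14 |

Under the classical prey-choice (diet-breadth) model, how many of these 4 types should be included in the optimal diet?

4

Profitabilities (E/h, kJ/min): H 155, E 117, A 80.3, F 70. Add prey in this order while the next type's profitability exceeds the intake rate on those already taken.
Rate on top 1: 22.52. E: 117 > 22.52 → include.
Rate on top 2: 50.87. A: 80.3 > 50.87 → include.
Rate on top 3: 56.96. F: 70 > 56.96 → include.
Optimal diet: H, E, A, F — 4 of 4 types.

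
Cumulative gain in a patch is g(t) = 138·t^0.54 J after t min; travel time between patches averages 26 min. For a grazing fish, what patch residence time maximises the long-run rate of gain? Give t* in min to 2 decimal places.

30.52 min

Optimal t* satisfies g'(t*) = g(t*)/(T + t*).
g'(t) = 0.54·138·t^-0.46. Setting 0.54·138·t^-0.46 = 138·t^0.54/(26+t) gives 0.54(26+t) = t, so 0.46·t = 0.54×26.
t* = 0.54×26/0.46 = 30.52 min.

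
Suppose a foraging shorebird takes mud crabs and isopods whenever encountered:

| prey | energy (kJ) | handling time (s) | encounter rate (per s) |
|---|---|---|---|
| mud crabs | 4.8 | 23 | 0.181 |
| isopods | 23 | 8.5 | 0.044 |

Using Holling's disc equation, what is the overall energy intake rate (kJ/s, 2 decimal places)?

0.34 kJ/s

R = Σλ_iE_i / (1 + Σλ_ih_i)
Numerator: 0.181×4.8 + 0.044×23 = 1.881
Denominator: 1 + 0.181×23 + 0.044×8.5 = 5.537
R = 1.881/5.537 = 0.3397 kJ/s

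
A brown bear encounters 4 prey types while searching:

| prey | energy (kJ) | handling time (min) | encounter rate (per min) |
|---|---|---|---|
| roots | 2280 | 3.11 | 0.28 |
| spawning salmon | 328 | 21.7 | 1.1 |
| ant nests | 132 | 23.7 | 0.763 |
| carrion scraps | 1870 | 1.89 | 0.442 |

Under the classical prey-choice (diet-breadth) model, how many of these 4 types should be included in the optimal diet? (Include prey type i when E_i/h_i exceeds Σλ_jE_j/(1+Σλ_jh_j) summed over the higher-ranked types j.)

2

Rank by E/h (kJ/min): carrion scraps 989, roots 733, spawning salmon 15.1, ant nests 5.57. Include each in turn until the next type's E/h falls below the running intake rate.
Rate on top 1: 450.3. roots: 733 > 450.3 → include.
Rate on top 2: 541.3. spawning salmon: 15.1 < 541.3 → exclude; stop.
Optimal diet: carrion scraps, roots — 2 of 4 types.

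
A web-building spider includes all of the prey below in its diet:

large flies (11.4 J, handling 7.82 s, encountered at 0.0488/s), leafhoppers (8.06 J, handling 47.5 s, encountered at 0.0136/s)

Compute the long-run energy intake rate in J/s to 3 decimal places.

Energy encountered per unit search time: 0.0488×11.4 + 0.0136×8.06 = 0.6659 J/s.
Handling time per unit search time: 0.0488×7.82 + 0.0136×47.5 = 1.028.
Rate = 0.6659/(1 + 1.028) = 0.3284 J/s.

0.328 J/s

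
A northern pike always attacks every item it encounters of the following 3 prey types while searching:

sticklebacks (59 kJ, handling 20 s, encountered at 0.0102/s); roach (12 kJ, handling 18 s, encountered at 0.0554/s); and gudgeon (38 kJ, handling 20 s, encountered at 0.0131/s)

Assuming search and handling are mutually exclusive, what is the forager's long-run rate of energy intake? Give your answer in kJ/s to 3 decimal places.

0.716 kJ/s

Energy encountered per unit search time: 0.0102×59 + 0.0554×12 + 0.0131×38 = 1.764 kJ/s.
Handling time per unit search time: 0.0102×20 + 0.0554×18 + 0.0131×20 = 1.463.
Rate = 1.764/(1 + 1.463) = 0.7163 kJ/s.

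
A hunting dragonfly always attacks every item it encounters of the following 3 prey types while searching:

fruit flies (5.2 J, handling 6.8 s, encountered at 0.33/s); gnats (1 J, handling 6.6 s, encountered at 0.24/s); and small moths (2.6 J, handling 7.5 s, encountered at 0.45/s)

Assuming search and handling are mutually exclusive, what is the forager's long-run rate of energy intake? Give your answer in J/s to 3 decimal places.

Energy encountered per unit search time: 0.33×5.2 + 0.24×1 + 0.45×2.6 = 3.126 J/s.
Handling time per unit search time: 0.33×6.8 + 0.24×6.6 + 0.45×7.5 = 7.203.
Rate = 3.126/(1 + 7.203) = 0.3811 J/s.

0.381 J/s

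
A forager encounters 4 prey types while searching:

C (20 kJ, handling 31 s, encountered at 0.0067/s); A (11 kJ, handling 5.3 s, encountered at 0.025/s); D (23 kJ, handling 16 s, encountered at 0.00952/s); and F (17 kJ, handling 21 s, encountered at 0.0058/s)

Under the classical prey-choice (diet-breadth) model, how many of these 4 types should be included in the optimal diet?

E/h in descending order: A 2.08, D 1.44, F 0.81, C 0.645 kJ/s. The optimal diet is the largest prefix of this list for which every included type satisfies E_i/h_i > R on the types above it.
Rate on top 1: 0.2428. D: 1.44 > 0.2428 → include.
Rate on top 2: 0.3845. F: 0.81 > 0.3845 → include.
Rate on top 3: 0.4213. C: 0.645 > 0.4213 → include.
Optimal diet: A, D, F, C — 4 of 4 types.

4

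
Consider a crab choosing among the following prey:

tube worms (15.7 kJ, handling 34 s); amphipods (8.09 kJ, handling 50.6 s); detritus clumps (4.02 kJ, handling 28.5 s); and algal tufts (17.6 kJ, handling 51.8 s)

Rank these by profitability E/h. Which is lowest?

In descending order of E/h:
tube worms: 15.7/34 = 0.462 kJ/s
algal tufts: 17.6/51.8 = 0.34 kJ/s
amphipods: 8.09/50.6 = 0.16 kJ/s
detritus clumps: 4.02/28.5 = 0.141 kJ/s

detritus clumps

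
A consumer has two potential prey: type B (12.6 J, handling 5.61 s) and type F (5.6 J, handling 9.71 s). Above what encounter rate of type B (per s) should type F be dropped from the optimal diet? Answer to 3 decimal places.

The zero-one rule: include type F iff E₂/h₂ > λE₁/(1+λh₁). Equality gives the switch point.
λE₁h₂ = E₂ + λE₂h₁ ⇒ λ = E₂/(E₁h₂ − E₂h₁) = 5.6/(122.3 − 31.42) = 0.06159 per s.

0.062 per s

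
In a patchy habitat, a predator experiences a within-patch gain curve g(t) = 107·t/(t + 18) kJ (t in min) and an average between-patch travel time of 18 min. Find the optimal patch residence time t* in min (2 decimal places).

18.00 min

Maximise g(t)/(T+t): set derivative to zero → g'(t)(T+t) = g(t).
g'(t) = 107·18/(t + 18)². Setting 107·18/(t+18)² = 107t/[(t+18)(18+t)] gives 18(18+t) = t(t+18), so t² = 18×18 = 324.
t* = √324 = 18 min.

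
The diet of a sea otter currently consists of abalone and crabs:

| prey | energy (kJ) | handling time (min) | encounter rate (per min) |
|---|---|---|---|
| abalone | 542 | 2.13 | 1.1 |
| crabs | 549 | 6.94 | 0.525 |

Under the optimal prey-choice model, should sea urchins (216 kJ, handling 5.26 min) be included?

No

Intake rate on the current diet: R = (1.1×542 + 0.525×549) / (1 + 1.1×2.13 + 0.525×6.94) = 884.4/6.987 = 126.6 kJ/min.
sea urchins: E/h = 216/5.26 = 41.06 kJ/min.
41.06 < 126.6, so adding sea urchins would lower the average — exclude it.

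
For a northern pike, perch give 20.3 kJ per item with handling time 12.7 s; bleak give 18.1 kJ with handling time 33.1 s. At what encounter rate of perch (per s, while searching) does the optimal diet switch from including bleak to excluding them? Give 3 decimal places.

The zero-one rule: include bleak iff E₂/h₂ > λE₁/(1+λh₁). Equality gives the switch point.
λE₁h₂ = E₂ + λE₂h₁ ⇒ λ = E₂/(E₁h₂ − E₂h₁) = 18.1/(671.9 − 229.9) = 0.04094 per s.

0.041 per s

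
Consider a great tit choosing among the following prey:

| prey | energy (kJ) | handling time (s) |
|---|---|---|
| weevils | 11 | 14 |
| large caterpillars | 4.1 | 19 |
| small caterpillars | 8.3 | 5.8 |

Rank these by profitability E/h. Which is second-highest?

Profitability E/h (kJ/s): weevils = 11/14 = 0.786, large caterpillars = 4.1/19 = 0.216, small caterpillars = 8.3/5.8 = 1.43.
Ranked: small caterpillars > weevils > large caterpillars.

weevils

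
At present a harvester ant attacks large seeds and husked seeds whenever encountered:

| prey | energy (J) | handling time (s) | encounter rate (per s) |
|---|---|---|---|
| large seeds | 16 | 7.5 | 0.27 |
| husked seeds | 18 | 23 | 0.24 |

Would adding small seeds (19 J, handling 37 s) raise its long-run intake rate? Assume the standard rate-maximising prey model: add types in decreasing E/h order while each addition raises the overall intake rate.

On large seeds and husked seeds alone, R = ΣλE/(1+Σλh) = 8.64/8.545 = 1.011 J/s.
Profitability of small seeds: 19/37 = 0.5135 J/s.
Since 0.5135 < R, time spent handling small seeds is better spent searching.

No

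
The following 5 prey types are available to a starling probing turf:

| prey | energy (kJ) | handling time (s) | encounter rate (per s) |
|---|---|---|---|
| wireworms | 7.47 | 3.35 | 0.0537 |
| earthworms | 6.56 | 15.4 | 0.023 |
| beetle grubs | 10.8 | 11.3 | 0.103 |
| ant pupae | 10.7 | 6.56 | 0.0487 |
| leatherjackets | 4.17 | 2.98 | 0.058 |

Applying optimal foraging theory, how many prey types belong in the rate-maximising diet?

Rank by E/h (kJ/s): wireworms 2.23, ant pupae 1.63, leatherjackets 1.4, beetle grubs 0.956, earthworms 0.426. Include each in turn until the next type's E/h falls below the running intake rate.
Rate on top 1: 0.34. ant pupae: 1.63 > 0.34 → include.
Rate on top 2: 0.6151. leatherjackets: 1.4 > 0.6151 → include.
Rate on top 3: 0.6961. beetle grubs: 0.956 > 0.6961 → include.
Rate on top 4: 0.8027. earthworms: 0.426 < 0.8027 → exclude; stop.
Optimal diet: wireworms, ant pupae, leatherjackets, beetle grubs — 4 of 5 types.

4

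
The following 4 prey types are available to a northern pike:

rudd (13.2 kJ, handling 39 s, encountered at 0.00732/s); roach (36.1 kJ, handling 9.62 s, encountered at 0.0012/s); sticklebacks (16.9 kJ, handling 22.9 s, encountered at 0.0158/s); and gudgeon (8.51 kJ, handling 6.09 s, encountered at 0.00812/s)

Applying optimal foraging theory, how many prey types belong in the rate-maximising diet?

Profitabilities (E/h, kJ/s): roach 3.75, gudgeon 1.4, sticklebacks 0.738, rudd 0.338. Add prey in this order while the next type's profitability exceeds the intake rate on those already taken.
Rate on top 1: 0.04283. gudgeon: 1.4 > 0.04283 → include.
Rate on top 2: 0.106. sticklebacks: 0.738 > 0.106 → include.
Rate on top 3: 0.2667. rudd: 0.338 > 0.2667 → include.
Optimal diet: roach, gudgeon, sticklebacks, rudd — 4 of 4 types.

4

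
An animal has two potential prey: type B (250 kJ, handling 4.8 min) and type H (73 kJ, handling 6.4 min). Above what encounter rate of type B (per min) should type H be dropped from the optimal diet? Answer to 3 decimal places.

0.058 per min

At the threshold, the rate on type B alone equals the profitability of type H: λ·250/(1 + λ·4.8) = 73/6.4 = 11.41.
Rearranging, λ(250 − 11.41×4.8) = 11.41, so λ = 11.41/195.2 = 0.05842 per min.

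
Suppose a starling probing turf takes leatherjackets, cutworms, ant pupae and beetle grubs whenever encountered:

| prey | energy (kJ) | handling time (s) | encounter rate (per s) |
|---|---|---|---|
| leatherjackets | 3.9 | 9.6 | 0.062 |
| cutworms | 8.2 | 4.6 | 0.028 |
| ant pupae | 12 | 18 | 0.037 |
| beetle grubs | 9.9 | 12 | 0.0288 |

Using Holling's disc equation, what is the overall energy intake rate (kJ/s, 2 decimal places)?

0.44 kJ/s

R = Σλ_iE_i / (1 + Σλ_ih_i)
Numerator: 0.062×3.9 + 0.028×8.2 + 0.037×12 + 0.0288×9.9 = 1.201
Denominator: 1 + 0.062×9.6 + 0.028×4.6 + 0.037×18 + 0.0288×12 = 2.736
R = 1.201/2.736 = 0.4389 kJ/s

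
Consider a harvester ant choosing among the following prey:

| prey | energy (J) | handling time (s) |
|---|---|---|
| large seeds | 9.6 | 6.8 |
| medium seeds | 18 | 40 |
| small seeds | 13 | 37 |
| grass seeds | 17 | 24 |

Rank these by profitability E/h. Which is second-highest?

grass seeds

In descending order of E/h:
large seeds: 9.6/6.8 = 1.41 J/s
grass seeds: 17/24 = 0.708 J/s
medium seeds: 18/40 = 0.45 J/s
small seeds: 13/37 = 0.351 J/s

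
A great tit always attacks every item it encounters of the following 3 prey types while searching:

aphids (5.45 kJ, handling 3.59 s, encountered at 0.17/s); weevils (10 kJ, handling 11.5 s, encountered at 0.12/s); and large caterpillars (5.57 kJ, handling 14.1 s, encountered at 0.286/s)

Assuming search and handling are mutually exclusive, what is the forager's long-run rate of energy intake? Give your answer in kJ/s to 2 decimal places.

0.53 kJ/s

R = (0.17×5.45 + 0.12×10 + 0.286×5.57) / (1 + 0.17×3.59 + 0.12×11.5 + 0.286×14.1) = 3.72/7.023 = 0.5296 kJ/s.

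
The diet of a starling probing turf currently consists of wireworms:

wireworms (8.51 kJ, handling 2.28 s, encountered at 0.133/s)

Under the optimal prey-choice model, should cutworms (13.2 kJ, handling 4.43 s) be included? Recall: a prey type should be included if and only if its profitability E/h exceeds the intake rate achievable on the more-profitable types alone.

Yes

Current rate: (0.133×8.51)/(1 + 0.133×2.28) = 0.8685 kJ/s.
Profitability of cutworms: 13.2/4.43 = 2.98 kJ/s.
Since 2.98 > R, including cutworms increases the long-run rate.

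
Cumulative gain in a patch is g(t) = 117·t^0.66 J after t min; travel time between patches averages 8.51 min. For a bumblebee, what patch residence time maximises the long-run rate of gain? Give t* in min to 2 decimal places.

16.52 min

Maximise g(t)/(T+t): set derivative to zero → g'(t)(T+t) = g(t).
g'(t) = 0.66·117·t^-0.34. Setting 0.66·117·t^-0.34 = 117·t^0.66/(8.51+t) gives 0.66(8.51+t) = t, so 0.34·t = 0.66×8.51.
t* = 0.66×8.51/0.34 = 16.52 min.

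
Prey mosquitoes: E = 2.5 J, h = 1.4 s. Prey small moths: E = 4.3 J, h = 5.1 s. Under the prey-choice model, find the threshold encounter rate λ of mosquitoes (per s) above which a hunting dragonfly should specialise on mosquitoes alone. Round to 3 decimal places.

0.639 per s

The zero-one rule: include small moths iff E₂/h₂ > λE₁/(1+λh₁). Equality gives the switch point.
λE₁h₂ = E₂ + λE₂h₁ ⇒ λ = E₂/(E₁h₂ − E₂h₁) = 4.3/(12.75 − 6.02) = 0.6389 per s.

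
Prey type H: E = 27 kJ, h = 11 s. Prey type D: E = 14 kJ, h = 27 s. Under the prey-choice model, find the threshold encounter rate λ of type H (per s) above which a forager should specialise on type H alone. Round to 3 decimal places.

Drop type D once their profitability E₂/h₂ falls below the rate achievable on type H alone: E₂/h₂ = λE₁/(1 + λh₁).
Solve for λ: λE₁h₂ = E₂(1 + λh₁) → λ(E₁h₂ − E₂h₁) = E₂ → λ = E₂/(E₁h₂ − E₂h₁).
λ = 14/(27×27 − 14×11) = 14/575 = 0.02435 per s.

0.024 per s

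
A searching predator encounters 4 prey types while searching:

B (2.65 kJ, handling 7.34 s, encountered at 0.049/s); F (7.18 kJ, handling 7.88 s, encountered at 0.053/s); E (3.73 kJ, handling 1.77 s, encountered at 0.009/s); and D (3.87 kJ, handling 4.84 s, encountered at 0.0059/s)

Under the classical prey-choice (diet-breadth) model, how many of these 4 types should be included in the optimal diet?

Profitabilities (E/h, kJ/s): E 2.11, F 0.911, D 0.8, B 0.361. Add prey in this order while the next type's profitability exceeds the intake rate on those already taken.
Rate on top 1: 0.03304. F: 0.911 > 0.03304 → include.
Rate on top 2: 0.2889. D: 0.8 > 0.2889 → include.
Rate on top 3: 0.2988. B: 0.361 > 0.2988 → include.
Optimal diet: E, F, D, B — 4 of 4 types.

4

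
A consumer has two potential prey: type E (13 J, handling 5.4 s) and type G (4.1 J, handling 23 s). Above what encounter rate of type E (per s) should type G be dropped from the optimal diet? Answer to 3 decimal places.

0.015 per s

At the threshold, the rate on type E alone equals the profitability of type G: λ·13/(1 + λ·5.4) = 4.1/23 = 0.1783.
Rearranging, λ(13 − 0.1783×5.4) = 0.1783, so λ = 0.1783/12.04 = 0.01481 per s.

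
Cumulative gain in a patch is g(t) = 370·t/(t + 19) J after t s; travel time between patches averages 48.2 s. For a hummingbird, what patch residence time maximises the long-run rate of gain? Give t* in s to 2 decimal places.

Optimal t* satisfies g'(t*) = g(t*)/(T + t*).
g'(t) = 370·19/(t + 19)². Setting 370·19/(t+19)² = 370t/[(t+19)(48.2+t)] gives 19(48.2+t) = t(t+19), so t² = 19×48.2 = 915.8.
t* = √915.8 = 30.26 s.

30.26 s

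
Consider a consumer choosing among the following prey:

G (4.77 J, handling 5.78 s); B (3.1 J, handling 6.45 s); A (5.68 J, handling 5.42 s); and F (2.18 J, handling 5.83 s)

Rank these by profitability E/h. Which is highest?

A

In descending order of E/h:
A: 5.68/5.42 = 1.05 J/s
G: 4.77/5.78 = 0.825 J/s
B: 3.1/6.45 = 0.481 J/s
F: 2.18/5.83 = 0.374 J/s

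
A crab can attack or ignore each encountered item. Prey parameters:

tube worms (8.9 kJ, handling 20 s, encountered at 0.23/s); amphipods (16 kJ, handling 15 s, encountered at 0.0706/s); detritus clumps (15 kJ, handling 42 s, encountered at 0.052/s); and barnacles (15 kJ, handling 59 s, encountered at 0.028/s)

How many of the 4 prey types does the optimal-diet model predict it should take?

E/h in descending order: amphipods 1.07, tube worms 0.445, detritus clumps 0.357, barnacles 0.254 kJ/s. The optimal diet is the largest prefix of this list for which every included type satisfies E_i/h_i > R on the types above it.
Rate on top 1: 0.5486. tube worms: 0.445 < 0.5486 → exclude; stop.
Optimal diet: amphipods — 1 of 4 types.

1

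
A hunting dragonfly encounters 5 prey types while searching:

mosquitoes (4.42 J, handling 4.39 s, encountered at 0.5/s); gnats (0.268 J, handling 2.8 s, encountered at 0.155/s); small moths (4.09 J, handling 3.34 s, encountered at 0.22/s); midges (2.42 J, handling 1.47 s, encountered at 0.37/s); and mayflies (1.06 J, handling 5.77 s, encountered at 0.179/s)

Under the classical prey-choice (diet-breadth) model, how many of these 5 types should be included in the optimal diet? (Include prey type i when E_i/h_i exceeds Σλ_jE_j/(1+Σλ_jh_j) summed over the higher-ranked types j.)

3

Rank by E/h (J/s): midges 1.65, small moths 1.22, mosquitoes 1.01, mayflies 0.184, gnats 0.0957. Include each in turn until the next type's E/h falls below the running intake rate.
Rate on top 1: 0.58. small moths: 1.22 > 0.58 → include.
Rate on top 2: 0.7878. mosquitoes: 1.01 > 0.7878 → include.
Rate on top 3: 0.8953. mayflies: 0.184 < 0.8953 → exclude; stop.
Optimal diet: midges, small moths, mosquitoes — 3 of 5 types.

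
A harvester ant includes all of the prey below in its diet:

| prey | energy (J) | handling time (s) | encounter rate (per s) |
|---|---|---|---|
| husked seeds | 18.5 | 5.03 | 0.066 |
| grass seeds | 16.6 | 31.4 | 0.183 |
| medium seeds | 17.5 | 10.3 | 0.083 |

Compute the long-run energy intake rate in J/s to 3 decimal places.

R = Σλ_iE_i / (1 + Σλ_ih_i)
Numerator: 0.066×18.5 + 0.183×16.6 + 0.083×17.5 = 5.711
Denominator: 1 + 0.066×5.03 + 0.183×31.4 + 0.083×10.3 = 7.933
R = 5.711/7.933 = 0.7199 J/s

0.720 J/s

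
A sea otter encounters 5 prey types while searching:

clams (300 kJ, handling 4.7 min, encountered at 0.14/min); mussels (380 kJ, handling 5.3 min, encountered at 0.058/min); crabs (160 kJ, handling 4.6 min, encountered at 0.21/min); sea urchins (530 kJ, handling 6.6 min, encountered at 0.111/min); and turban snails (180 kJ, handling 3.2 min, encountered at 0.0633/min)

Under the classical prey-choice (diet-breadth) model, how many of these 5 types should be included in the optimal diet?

Profitabilities (E/h, kJ/min): sea urchins 80.3, mussels 71.7, clams 63.8, turban snails 56.2, crabs 34.8. Add prey in this order while the next type's profitability exceeds the intake rate on those already taken.
Rate on top 1: 33.95. mussels: 71.7 > 33.95 → include.
Rate on top 2: 39.64. clams: 63.8 > 39.64 → include.
Rate on top 3: 45.54. turban snails: 56.2 > 45.54 → include.
Rate on top 4: 46.29. crabs: 34.8 < 46.29 → exclude; stop.
Optimal diet: sea urchins, mussels, clams, turban snails — 4 of 5 types.

4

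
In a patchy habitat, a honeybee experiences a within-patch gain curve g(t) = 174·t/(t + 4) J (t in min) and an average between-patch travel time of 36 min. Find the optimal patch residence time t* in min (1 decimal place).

By the marginal value theorem, leave when the instantaneous gain rate g'(t) equals the habitat-wide average g(t)/(T + t).
g'(t) = 174·4/(t + 4)². Setting 174·4/(t+4)² = 174t/[(t+4)(36+t)] gives 4(36+t) = t(t+4), so t² = 4×36 = 144.
t* = √144 = 12 min.

12.0 min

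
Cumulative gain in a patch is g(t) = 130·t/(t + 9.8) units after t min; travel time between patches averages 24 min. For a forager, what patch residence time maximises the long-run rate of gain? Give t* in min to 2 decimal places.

15.34 min

Maximise g(t)/(T+t): set derivative to zero → g'(t)(T+t) = g(t).
g'(t) = 130·9.8/(t + 9.8)². Setting 130·9.8/(t+9.8)² = 130t/[(t+9.8)(24+t)] gives 9.8(24+t) = t(t+9.8), so t² = 9.8×24 = 235.2.
t* = √235.2 = 15.34 min.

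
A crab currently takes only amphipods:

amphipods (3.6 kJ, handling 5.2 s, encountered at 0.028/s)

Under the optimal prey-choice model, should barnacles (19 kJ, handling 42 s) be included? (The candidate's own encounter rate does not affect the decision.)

Intake rate on the current diet: R = (0.028×3.6) / (1 + 0.028×5.2) = 0.1008/1.146 = 0.08799 kJ/s.
Profitability of barnacles: 19/42 = 0.4524 kJ/s.
0.4524 > 0.08799, so adding barnacles raises the average — include it.

Yes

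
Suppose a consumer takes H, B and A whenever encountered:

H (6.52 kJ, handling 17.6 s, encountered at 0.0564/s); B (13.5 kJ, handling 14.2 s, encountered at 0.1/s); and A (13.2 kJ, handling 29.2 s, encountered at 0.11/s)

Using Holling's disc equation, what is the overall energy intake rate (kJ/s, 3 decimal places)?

Energy encountered per unit search time: 0.0564×6.52 + 0.1×13.5 + 0.11×13.2 = 3.17 kJ/s.
Handling time per unit search time: 0.0564×17.6 + 0.1×14.2 + 0.11×29.2 = 5.625.
Rate = 3.17/(1 + 5.625) = 0.4785 kJ/s.

0.478 kJ/s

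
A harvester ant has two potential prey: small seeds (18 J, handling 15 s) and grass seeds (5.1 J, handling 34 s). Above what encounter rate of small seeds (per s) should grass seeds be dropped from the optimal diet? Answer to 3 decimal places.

0.010 per s

The zero-one rule: include grass seeds iff E₂/h₂ > λE₁/(1+λh₁). Equality gives the switch point.
λE₁h₂ = E₂ + λE₂h₁ ⇒ λ = E₂/(E₁h₂ − E₂h₁) = 5.1/(612 − 76.5) = 0.009524 per s.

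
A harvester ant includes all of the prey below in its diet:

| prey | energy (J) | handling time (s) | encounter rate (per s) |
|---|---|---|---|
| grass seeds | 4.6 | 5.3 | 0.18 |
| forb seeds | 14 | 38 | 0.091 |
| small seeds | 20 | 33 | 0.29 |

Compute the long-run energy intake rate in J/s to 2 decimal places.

R = Σλ_iE_i / (1 + Σλ_ih_i)
Numerator: 0.18×4.6 + 0.091×14 + 0.29×20 = 7.902
Denominator: 1 + 0.18×5.3 + 0.091×38 + 0.29×33 = 14.98
R = 7.902/14.98 = 0.5274 J/s

0.53 J/s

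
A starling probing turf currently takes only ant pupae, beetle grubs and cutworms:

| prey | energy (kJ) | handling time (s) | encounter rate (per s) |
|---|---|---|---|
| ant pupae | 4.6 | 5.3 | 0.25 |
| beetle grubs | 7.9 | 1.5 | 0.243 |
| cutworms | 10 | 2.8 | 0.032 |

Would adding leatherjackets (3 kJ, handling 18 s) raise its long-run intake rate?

Intake rate on the current diet: R = (0.25×4.6 + 0.243×7.9 + 0.032×10) / (1 + 0.25×5.3 + 0.243×1.5 + 0.032×2.8) = 3.39/2.779 = 1.22 kJ/s.
leatherjackets: E/h = 3/18 = 0.1667 kJ/s.
Since 0.1667 < R, time spent handling leatherjackets is better spent searching.

No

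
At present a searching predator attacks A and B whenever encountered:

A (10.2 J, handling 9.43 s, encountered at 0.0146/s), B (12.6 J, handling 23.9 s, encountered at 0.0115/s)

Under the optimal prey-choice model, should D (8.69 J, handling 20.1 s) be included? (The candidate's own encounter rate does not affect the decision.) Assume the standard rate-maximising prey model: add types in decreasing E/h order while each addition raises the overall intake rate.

Yes

Current rate: (0.0146×10.2 + 0.0115×12.6)/(1 + 0.0146×9.43 + 0.0115×23.9) = 0.208 J/s.
D: E/h = 8.69/20.1 = 0.4323 J/s.
Since 0.4323 > R, including D increases the long-run rate.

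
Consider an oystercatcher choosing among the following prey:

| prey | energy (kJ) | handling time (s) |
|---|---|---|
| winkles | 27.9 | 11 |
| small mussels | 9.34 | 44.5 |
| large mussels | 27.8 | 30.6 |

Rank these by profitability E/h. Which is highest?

winkles

In descending order of E/h:
winkles: 27.9/11 = 2.54 kJ/s
large mussels: 27.8/30.6 = 0.908 kJ/s
small mussels: 9.34/44.5 = 0.21 kJ/s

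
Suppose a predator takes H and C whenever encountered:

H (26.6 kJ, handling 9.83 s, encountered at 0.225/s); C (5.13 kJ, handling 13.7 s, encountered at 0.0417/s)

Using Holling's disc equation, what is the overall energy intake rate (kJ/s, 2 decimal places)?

1.64 kJ/s

Energy encountered per unit search time: 0.225×26.6 + 0.0417×5.13 = 6.199 kJ/s.
Handling time per unit search time: 0.225×9.83 + 0.0417×13.7 = 2.783.
Rate = 6.199/(1 + 2.783) = 1.639 kJ/s.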